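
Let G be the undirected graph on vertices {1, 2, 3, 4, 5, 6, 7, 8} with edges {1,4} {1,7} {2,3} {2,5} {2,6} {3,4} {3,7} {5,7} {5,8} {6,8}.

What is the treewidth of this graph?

A width-2 tree decomposition is:
Bags: B1 = {1, 3, 4}  B2 = {1, 3, 7}  B3 = {2, 3, 7}  B4 = {2, 5, 7}  B5 = {2, 5, 6}  B6 = {5, 6, 8}
Tree: B1–B2, B2–B3, B3–B4, B4–B5, B5–B6
Every bag has size at most 3, so the width is 3 − 1 = 2 and tw(G) ≤ 2. The edges 4–1–7–3–4 form a cycle, so G is not a tree and its treewidth is at least 2. Combining the bounds, tw(G) = 2.

2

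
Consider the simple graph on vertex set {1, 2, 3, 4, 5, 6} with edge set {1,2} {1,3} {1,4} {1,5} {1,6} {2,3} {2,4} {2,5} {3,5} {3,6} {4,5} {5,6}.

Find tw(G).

3

A width-3 tree decomposition is:
Bags: B1 = {1, 2, 4, 5}  B2 = {1, 2, 3, 5}  B3 = {1, 3, 5, 6}
Tree: B1–B2, B2–B3
The largest bag has 4 vertices, giving width 3; this decomposition certifies tw(G) ≤ 3. Conversely, {1, 2, 3, 5} is a clique of size 4, and the vertices of any clique must share a bag in every tree decomposition; so some bag has ≥ 4 vertices and tw(G) ≥ 3. Combining the bounds, tw(G) = 3.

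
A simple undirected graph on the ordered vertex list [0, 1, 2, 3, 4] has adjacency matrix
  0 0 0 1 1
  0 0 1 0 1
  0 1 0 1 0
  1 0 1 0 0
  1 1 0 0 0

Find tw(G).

A width-2 tree decomposition is:
Bags: B1 = {0, 2, 3}  B2 = {0, 1, 2}  B3 = {0, 1, 4}
Tree: B1–B2, B2–B3
Each bag holds 3 vertices, so the decomposition has width 2, which upper-bounds the treewidth. Since 0–3–2–1–4–0 is a cycle in G, G is not acyclic. Forests are exactly the graphs of treewidth ≤ 1, so tw(G) ≥ 2. The upper and lower bounds meet at 2, so that is the treewidth.

2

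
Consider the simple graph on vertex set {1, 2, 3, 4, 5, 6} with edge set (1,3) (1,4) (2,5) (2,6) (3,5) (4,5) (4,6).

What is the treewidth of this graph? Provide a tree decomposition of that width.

Each bag holds 3 vertices, so the decomposition has width 2, which upper-bounds the treewidth. For the lower bound, G contains the cycle 6–2–5–4–6, so G is not a forest; only forests have treewidth ≤ 1, hence tw(G) ≥ 2. Hence tw(G) = 2 exactly.

Treewidth 2.
One such decomposition:
Bags: B1 = {2, 4, 6}  B2 = {2, 4, 5}  B3 = {1, 4, 5}  B4 = {1, 3, 5}
Tree: B1–B2, B2–B3, B3–B4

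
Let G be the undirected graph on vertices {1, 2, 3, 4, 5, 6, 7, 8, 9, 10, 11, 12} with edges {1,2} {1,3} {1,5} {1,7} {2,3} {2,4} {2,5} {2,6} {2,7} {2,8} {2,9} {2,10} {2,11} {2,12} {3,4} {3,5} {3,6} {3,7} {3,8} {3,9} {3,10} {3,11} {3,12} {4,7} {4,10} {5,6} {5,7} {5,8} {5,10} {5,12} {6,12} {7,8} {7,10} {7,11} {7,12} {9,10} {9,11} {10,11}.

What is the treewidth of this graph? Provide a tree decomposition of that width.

The largest bag has 5 vertices, giving width 4; this decomposition certifies tw(G) ≤ 4. Conversely, {2, 3, 9, 10, 11} is a clique of size 5, and the vertices of any clique must share a bag in every tree decomposition; so some bag has ≥ 5 vertices and tw(G) ≥ 4. Combining the bounds, tw(G) = 4.

Treewidth 4.
Bags: B1 = {2, 3, 5, 7, 10}  B2 = {1, 2, 3, 5, 7}  B3 = {2, 3, 7, 10, 11}  B4 = {2, 3, 5, 7, 12}  B5 = {2, 3, 5, 7, 8}  B6 = {2, 3, 9, 10, 11}  B7 = {2, 3, 4, 7, 10}  B8 = {2, 3, 5, 6, 12}
Tree: B1–B2, B1–B3, B2–B4, B1–B5, B3–B6, B3–B7, B4–B8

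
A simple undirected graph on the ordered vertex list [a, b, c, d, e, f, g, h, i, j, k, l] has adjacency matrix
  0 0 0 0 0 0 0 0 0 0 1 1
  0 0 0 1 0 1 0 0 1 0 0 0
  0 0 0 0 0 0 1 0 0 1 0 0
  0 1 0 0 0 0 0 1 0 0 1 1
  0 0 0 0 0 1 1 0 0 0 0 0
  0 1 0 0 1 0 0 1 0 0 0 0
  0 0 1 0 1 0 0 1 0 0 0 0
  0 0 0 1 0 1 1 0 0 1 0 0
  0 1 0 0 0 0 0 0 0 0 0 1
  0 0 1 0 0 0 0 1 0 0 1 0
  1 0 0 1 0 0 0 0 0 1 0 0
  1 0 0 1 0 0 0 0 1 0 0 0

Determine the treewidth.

3

A width-3 tree decomposition is:
Bags: B1 = {a, b, i, l}  B2 = {a, b, d, l}  B3 = {a, b, d, k}  B4 = {b, d, f, k}  B5 = {d, f, h, k}  B6 = {f, h, j, k}  B7 = {e, f, h, j}  B8 = {e, g, h, j}  B9 = {c, e, g, j}
Tree: B1–B2, B2–B3, B3–B4, B4–B5, B5–B6, B6–B7, B7–B8, B8–B9
Every bag has size at most 4, so the width is 4 − 1 = 3 and tw(G) ≤ 3. For the lower bound: the 4 vertex sets {a,i,l}, {b}, {d}, {f,h,j,k} are disjoint, each induces a connected subgraph, and every pair is joined by at least one edge of G. Contracting each set to a single vertex therefore yields K_{4} as a minor, and since treewidth is minor-monotone, tw(G) ≥ tw(K_{4}) = 3. Combining the bounds, tw(G) = 3.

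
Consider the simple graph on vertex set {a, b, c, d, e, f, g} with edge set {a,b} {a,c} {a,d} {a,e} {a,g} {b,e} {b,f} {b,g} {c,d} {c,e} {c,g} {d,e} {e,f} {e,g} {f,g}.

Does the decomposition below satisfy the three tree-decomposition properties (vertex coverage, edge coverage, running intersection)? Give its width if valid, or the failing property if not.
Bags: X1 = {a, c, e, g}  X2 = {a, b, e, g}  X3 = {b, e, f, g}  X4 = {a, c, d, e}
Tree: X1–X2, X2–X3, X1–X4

Yes; width 3.

Checking the three conditions: (i) the bags cover all of {a, b, c, d, e, f, g}; (ii) for each edge, some bag contains both endpoints; (iii) the bags containing any fixed vertex form a subtree. All hold, so the decomposition is valid with width 4 − 1 = 3.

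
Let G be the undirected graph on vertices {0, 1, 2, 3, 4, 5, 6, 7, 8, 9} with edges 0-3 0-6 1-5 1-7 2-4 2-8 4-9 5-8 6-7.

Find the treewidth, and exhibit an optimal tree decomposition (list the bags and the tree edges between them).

Each bag holds 2 vertices, so the decomposition has width 1, which upper-bounds the treewidth. Since G has at least one edge (e.g. 9–4), it is not an edgeless graph, so tw(G) ≥ 1. Combining the bounds, tw(G) = 1.

Treewidth 1.
One optimal decomposition is:
Bags: B1 = {4, 9}  B2 = {2, 4}  B3 = {2, 8}  B4 = {5, 8}  B5 = {1, 5}  B6 = {1, 7}  B7 = {6, 7}  B8 = {0, 6}  B9 = {0, 3}
Tree: B1–B2, B2–B3, B3–B4, B4–B5, B5–B6, B6–B7, B7–B8, B8–B9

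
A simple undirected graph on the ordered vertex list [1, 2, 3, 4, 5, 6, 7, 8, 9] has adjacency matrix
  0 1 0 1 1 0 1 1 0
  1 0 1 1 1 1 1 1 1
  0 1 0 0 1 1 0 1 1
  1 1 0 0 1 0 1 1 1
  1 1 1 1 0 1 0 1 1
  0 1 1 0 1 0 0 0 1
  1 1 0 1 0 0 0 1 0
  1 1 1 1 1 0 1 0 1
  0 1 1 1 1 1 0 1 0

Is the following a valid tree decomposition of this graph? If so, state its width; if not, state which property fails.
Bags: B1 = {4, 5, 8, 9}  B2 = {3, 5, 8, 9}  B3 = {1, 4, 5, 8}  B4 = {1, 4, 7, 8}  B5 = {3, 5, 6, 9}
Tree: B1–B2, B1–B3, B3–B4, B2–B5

No — vertex 2 appears in no bag.

A tree decomposition must satisfy three properties: every vertex lies in some bag; for every edge, both endpoints lie together in some bag; and for every vertex, the bags containing it form a connected subtree. Here vertex 2 appears in no bag, so the decomposition is invalid.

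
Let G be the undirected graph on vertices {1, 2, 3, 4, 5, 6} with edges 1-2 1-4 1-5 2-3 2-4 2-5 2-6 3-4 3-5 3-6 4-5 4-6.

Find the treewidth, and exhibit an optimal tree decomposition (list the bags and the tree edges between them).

Treewidth 3.
One optimal decomposition is:
Bags: B1 = {2, 3, 4, 6}  B2 = {2, 3, 4, 5}  B3 = {1, 2, 4, 5}
Tree: B1–B2, B2–B3

Each bag holds 4 vertices, so the decomposition has width 3, which upper-bounds the treewidth. Conversely, {1, 2, 4, 5} is a clique of size 4, and the vertices of any clique must share a bag in every tree decomposition; so some bag has ≥ 4 vertices and tw(G) ≥ 3. The upper and lower bounds meet at 3, so that is the treewidth.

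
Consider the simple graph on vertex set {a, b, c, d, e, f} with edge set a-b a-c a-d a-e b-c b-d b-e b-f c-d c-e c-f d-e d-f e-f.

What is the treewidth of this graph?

4

A width-4 tree decomposition is:
Bags: B1 = {a, b, c, d, e}  B2 = {b, c, d, e, f}
Tree: B1–B2
Every bag has size at most 5, so the width is 5 − 1 = 4 and tw(G) ≤ 4. For the lower bound, the 5 vertices {b, c, d, e, f} are pairwise adjacent, and any tree decomposition puts a clique entirely inside one bag — forcing width ≥ 4. Combining the bounds, tw(G) = 4.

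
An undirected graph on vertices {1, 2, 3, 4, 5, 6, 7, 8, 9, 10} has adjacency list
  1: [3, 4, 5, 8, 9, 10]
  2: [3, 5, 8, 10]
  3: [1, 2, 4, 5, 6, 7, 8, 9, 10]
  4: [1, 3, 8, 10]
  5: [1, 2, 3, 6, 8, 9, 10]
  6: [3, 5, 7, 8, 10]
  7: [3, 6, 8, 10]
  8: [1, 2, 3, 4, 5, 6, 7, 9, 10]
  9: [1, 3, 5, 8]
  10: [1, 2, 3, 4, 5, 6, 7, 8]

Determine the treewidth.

A width-4 tree decomposition is:
Bags: B1 = {2, 3, 5, 8, 10}  B2 = {1, 3, 5, 8, 10}  B3 = {1, 3, 5, 8, 9}  B4 = {3, 5, 6, 8, 10}  B5 = {1, 3, 4, 8, 10}  B6 = {3, 6, 7, 8, 10}
Tree: B1–B2, B2–B3, B1–B4, B2–B5, B4–B6
The largest bag has 5 vertices, giving width 4; this decomposition certifies tw(G) ≤ 4. For the lower bound, the 5 vertices {1, 3, 5, 8, 9} are pairwise adjacent, and any tree decomposition puts a clique entirely inside one bag — forcing width ≥ 4. Hence tw(G) = 4 exactly.

4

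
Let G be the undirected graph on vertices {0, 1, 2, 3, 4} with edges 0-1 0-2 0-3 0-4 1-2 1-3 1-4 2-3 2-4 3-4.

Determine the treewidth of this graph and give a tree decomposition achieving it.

Treewidth 4.
One optimal decomposition is:
Bags: B1 = {0, 1, 2, 3, 4}
Tree: (single bag)

With just one bag of size 5, the width is 5 − 1 = 4, so tw(G) ≤ 4. For the lower bound, the 5 vertices {0, 1, 2, 3, 4} are pairwise adjacent, and any tree decomposition puts a clique entirely inside one bag — forcing width ≥ 4. Therefore the treewidth is 4.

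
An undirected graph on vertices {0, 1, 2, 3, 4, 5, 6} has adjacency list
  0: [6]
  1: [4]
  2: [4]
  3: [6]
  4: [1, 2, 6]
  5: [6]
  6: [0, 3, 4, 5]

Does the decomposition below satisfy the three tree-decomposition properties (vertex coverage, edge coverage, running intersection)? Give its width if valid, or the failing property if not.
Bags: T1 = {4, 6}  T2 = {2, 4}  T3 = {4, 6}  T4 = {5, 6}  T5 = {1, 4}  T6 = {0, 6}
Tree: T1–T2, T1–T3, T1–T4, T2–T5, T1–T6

No — vertex 3 appears in no bag.

A tree decomposition must satisfy three properties: every vertex lies in some bag; for every edge, both endpoints lie together in some bag; and for every vertex, the bags containing it form a connected subtree. Here vertex 3 appears in no bag, so the decomposition is invalid.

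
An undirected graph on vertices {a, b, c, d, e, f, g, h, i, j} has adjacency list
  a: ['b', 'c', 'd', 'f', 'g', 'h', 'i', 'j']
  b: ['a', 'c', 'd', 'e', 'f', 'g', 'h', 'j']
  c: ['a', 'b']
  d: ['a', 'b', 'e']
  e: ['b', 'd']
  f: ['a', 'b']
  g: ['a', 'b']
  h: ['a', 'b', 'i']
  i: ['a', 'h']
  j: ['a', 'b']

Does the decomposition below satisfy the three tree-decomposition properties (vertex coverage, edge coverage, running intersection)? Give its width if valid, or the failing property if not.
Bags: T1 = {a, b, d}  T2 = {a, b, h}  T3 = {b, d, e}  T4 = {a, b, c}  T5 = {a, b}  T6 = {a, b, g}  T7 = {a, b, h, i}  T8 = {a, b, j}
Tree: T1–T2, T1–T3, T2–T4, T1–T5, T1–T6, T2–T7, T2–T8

No — vertex f appears in no bag.

A tree decomposition must satisfy three properties: every vertex lies in some bag; for every edge, both endpoints lie together in some bag; and for every vertex, the bags containing it form a connected subtree. Here vertex f appears in no bag, so the decomposition is invalid.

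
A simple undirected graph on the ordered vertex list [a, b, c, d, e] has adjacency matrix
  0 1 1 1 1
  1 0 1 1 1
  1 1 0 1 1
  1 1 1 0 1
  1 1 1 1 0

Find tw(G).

A width-4 tree decomposition is:
Bags: B1 = {a, b, c, d, e}
Tree: (single bag)
A single bag containing all 5 vertices is trivially a valid decomposition of width 4. On the other hand G contains the 5-clique {a, b, c, d, e}. A clique must lie in a single bag of any decomposition, so no decomposition can have width below 4. Combining the bounds, tw(G) = 4.

4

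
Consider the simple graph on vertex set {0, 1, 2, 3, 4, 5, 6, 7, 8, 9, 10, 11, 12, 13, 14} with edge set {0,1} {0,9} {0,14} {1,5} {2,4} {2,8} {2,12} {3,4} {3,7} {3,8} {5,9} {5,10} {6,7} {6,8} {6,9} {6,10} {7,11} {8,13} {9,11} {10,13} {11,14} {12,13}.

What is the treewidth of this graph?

3

A width-3 tree decomposition is:
Bags: B1 = {0, 1, 11, 14}  B2 = {0, 1, 9, 11}  B3 = {1, 5, 9, 11}  B4 = {5, 7, 9, 11}  B5 = {5, 6, 7, 9}  B6 = {5, 6, 7, 10}  B7 = {3, 6, 7, 10}  B8 = {3, 6, 8, 10}  B9 = {3, 8, 10, 13}  B10 = {3, 4, 8, 13}  B11 = {2, 4, 8, 13}  B12 = {2, 4, 12, 13}
Tree: B1–B2, B2–B3, B3–B4, B4–B5, B5–B6, B6–B7, B7–B8, B8–B9, B9–B10, B10–B11, B11–B12
Each bag holds 4 vertices, so the decomposition has width 3, which upper-bounds the treewidth. For the lower bound: the 4 vertex sets {0,1,14}, {11}, {9}, {5,6,7,10} are disjoint, each induces a connected subgraph, and every pair is joined by at least one edge of G. Contracting each set to a single vertex therefore yields K_{4} as a minor, and since treewidth is minor-monotone, tw(G) ≥ tw(K_{4}) = 3. Therefore the treewidth is 3.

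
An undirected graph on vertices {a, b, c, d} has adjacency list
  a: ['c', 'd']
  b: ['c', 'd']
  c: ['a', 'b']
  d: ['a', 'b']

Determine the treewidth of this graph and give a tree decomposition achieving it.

Treewidth 2.
Bags: B1 = {a, b, d}  B2 = {a, b, c}
Tree: B1–B2

The largest bag has 3 vertices, giving width 2; this decomposition certifies tw(G) ≤ 2. The edges a–d–b–c–a form a cycle, so G is not a tree and its treewidth is at least 2. Therefore the treewidth is 2.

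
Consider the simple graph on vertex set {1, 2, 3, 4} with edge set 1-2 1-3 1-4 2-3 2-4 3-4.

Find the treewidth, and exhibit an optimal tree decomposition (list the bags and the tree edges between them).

With just one bag of size 4, the width is 4 − 1 = 3, so tw(G) ≤ 3. Conversely, {1, 2, 3, 4} is a clique of size 4, and the vertices of any clique must share a bag in every tree decomposition; so some bag has ≥ 4 vertices and tw(G) ≥ 3. Combining the bounds, tw(G) = 3.

Treewidth 3.
Bags: B1 = {1, 2, 3, 4}
Tree: (single bag)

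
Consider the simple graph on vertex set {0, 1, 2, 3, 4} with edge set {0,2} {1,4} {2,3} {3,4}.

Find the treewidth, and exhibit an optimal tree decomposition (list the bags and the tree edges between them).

Every bag has size at most 2, so the width is 2 − 1 = 1 and tw(G) ≤ 1. G has an edge, so its treewidth is at least 1. Combining the bounds, tw(G) = 1.

Treewidth 1.
One such decomposition:
Bags: B1 = {1, 4}  B2 = {3, 4}  B3 = {2, 3}  B4 = {0, 2}
Tree: B1–B2, B2–B3, B3–B4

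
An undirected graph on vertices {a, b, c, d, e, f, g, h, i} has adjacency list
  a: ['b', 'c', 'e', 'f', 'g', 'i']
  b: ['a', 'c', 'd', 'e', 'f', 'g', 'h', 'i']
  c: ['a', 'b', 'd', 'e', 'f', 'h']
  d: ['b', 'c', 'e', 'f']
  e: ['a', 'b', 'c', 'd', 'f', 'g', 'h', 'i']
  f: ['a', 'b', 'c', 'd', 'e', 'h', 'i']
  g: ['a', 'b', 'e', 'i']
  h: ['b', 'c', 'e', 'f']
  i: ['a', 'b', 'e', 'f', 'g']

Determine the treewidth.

4

A width-4 tree decomposition is:
Bags: B1 = {a, b, e, f, i}  B2 = {a, b, c, e, f}  B3 = {b, c, d, e, f}  B4 = {a, b, e, g, i}  B5 = {b, c, e, f, h}
Tree: B1–B2, B2–B3, B1–B4, B3–B5
Every bag has size at most 5, so the width is 5 − 1 = 4 and tw(G) ≤ 4. On the other hand G contains the 5-clique {a, b, e, g, i}. A clique must lie in a single bag of any decomposition, so no decomposition can have width below 4. Hence tw(G) = 4 exactly.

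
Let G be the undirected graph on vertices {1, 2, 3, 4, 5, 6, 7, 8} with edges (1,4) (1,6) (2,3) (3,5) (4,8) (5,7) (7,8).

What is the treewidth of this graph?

1

A width-1 tree decomposition is:
Bags: B1 = {1, 6}  B2 = {1, 4}  B3 = {4, 8}  B4 = {7, 8}  B5 = {5, 7}  B6 = {3, 5}  B7 = {2, 3}
Tree: B1–B2, B2–B3, B3–B4, B4–B5, B5–B6, B6–B7
The largest bag has 2 vertices, giving width 1; this decomposition certifies tw(G) ≤ 1. G has an edge, so its treewidth is at least 1. Hence tw(G) = 1 exactly.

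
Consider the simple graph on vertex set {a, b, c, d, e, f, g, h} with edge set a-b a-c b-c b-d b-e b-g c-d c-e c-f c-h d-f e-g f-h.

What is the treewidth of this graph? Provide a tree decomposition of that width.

Each bag holds 3 vertices, so the decomposition has width 2, which upper-bounds the treewidth. For the lower bound, the 3 vertices {b, e, g} are pairwise adjacent, and any tree decomposition puts a clique entirely inside one bag — forcing width ≥ 2. Therefore the treewidth is 2.

Treewidth 2.
Bags: B1 = {b, c, e}  B2 = {b, c, d}  B3 = {c, d, f}  B4 = {a, b, c}  B5 = {c, f, h}  B6 = {b, e, g}
Tree: B1–B2, B2–B3, B1–B4, B3–B5, B1–B6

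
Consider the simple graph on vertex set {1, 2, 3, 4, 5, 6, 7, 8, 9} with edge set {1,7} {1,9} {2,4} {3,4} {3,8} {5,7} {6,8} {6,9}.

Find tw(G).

1

A width-1 tree decomposition is:
Bags: B1 = {5, 7}  B2 = {1, 7}  B3 = {1, 9}  B4 = {6, 9}  B5 = {6, 8}  B6 = {3, 8}  B7 = {3, 4}  B8 = {2, 4}
Tree: B1–B2, B2–B3, B3–B4, B4–B5, B5–B6, B6–B7, B7–B8
The largest bag has 2 vertices, giving width 1; this decomposition certifies tw(G) ≤ 1. G has an edge, so its treewidth is at least 1. Combining the bounds, tw(G) = 1.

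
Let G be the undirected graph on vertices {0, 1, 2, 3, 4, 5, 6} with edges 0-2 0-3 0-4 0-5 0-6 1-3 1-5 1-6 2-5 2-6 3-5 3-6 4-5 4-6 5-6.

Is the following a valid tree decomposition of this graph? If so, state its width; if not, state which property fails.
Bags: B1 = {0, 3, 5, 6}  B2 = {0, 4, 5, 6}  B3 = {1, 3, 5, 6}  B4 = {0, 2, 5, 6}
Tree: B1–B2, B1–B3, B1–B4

Yes; width 3.

Every vertex of G appears in some bag (union = {0, 1, 2, 3, 4, 5, 6}); every edge is covered by a bag; and for each vertex v the set of bags containing v is connected in the bag tree. The decomposition is therefore valid. The largest bag has 4 vertices, so the width is 3.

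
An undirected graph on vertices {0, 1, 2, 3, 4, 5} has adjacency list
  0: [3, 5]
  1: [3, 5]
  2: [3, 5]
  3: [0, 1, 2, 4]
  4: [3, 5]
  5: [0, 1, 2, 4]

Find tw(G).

A width-2 tree decomposition is:
Bags: B1 = {1, 3, 5}  B2 = {3, 4, 5}  B3 = {0, 3, 5}  B4 = {2, 3, 5}
Tree: B1–B2, B2–B3, B3–B4
Each bag holds 3 vertices, so the decomposition has width 2, which upper-bounds the treewidth. The edges 1–3–4–5–1 form a cycle, so G is not a tree and its treewidth is at least 2. Combining the bounds, tw(G) = 2.

2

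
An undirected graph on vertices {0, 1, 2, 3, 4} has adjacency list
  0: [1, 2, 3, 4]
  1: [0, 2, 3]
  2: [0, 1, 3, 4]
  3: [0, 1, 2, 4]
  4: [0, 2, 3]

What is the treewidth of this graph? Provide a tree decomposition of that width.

Every bag has size at most 4, so the width is 4 − 1 = 3 and tw(G) ≤ 3. On the other hand G contains the 4-clique {0, 1, 2, 3}. A clique must lie in a single bag of any decomposition, so no decomposition can have width below 3. Combining the bounds, tw(G) = 3.

Treewidth 3.
Bags: B1 = {0, 2, 3, 4}  B2 = {0, 1, 2, 3}
Tree: B1–B2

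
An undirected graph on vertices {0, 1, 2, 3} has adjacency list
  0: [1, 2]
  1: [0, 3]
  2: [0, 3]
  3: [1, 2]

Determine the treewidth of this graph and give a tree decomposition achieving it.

Treewidth 2.
One such decomposition:
Bags: B1 = {1, 2, 3}  B2 = {0, 1, 2}
Tree: B1–B2

The largest bag has 3 vertices, giving width 2; this decomposition certifies tw(G) ≤ 2. For the lower bound, G contains the cycle 1–3–2–0–1, so G is not a forest; only forests have treewidth ≤ 1, hence tw(G) ≥ 2. Combining the bounds, tw(G) = 2.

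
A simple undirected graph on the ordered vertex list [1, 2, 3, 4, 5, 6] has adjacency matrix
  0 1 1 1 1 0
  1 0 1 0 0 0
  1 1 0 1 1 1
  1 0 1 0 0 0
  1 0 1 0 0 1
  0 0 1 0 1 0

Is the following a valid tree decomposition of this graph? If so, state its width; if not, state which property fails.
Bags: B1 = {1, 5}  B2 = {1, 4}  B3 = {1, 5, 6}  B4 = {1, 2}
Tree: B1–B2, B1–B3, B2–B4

A tree decomposition must satisfy three properties: every vertex lies in some bag; for every edge, both endpoints lie together in some bag; and for every vertex, the bags containing it form a connected subtree. Here vertex 3 appears in no bag, so the decomposition is invalid.

No — vertex 3 appears in no bag.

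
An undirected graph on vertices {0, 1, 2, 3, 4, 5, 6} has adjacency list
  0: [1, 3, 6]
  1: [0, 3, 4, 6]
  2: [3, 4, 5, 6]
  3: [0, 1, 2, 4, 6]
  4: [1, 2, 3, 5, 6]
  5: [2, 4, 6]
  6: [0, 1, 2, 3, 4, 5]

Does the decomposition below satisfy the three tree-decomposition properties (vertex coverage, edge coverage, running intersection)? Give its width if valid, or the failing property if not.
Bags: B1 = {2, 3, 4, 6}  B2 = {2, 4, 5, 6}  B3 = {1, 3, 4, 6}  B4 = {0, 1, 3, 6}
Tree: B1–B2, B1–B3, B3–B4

Checking the three conditions: (i) the bags cover all of {0, 1, 2, 3, 4, 5, 6}; (ii) for each edge, some bag contains both endpoints; (iii) the bags containing any fixed vertex form a subtree. All hold, so the decomposition is valid with width 4 − 1 = 3.

Yes; width 3.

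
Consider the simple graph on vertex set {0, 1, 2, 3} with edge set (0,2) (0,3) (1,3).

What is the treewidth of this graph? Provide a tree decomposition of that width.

The largest bag has 2 vertices, giving width 1; this decomposition certifies tw(G) ≤ 1. Any graph with an edge has treewidth ≥ 1, and G has the edge 1–3. Hence tw(G) = 1 exactly.

Treewidth 1.
One such decomposition:
Bags: B1 = {1, 3}  B2 = {0, 3}  B3 = {0, 2}
Tree: B1–B2, B2–B3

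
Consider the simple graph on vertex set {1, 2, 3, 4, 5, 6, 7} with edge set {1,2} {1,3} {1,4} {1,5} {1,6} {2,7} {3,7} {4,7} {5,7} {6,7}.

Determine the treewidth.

A width-2 tree decomposition is:
Bags: B1 = {1, 5, 7}  B2 = {1, 2, 7}  B3 = {1, 3, 7}  B4 = {1, 4, 7}  B5 = {1, 6, 7}
Tree: B1–B2, B2–B3, B3–B4, B4–B5
The largest bag has 3 vertices, giving width 2; this decomposition certifies tw(G) ≤ 2. For the lower bound, G contains the cycle 1–5–7–2–1, so G is not a forest; only forests have treewidth ≤ 1, hence tw(G) ≥ 2. Hence tw(G) = 2 exactly.

2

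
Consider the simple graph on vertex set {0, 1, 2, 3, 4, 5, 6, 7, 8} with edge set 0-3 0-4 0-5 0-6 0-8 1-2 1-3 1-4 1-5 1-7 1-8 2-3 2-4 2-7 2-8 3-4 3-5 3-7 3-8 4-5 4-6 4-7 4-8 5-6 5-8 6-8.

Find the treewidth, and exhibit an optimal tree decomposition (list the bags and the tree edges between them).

Each bag holds 5 vertices, so the decomposition has width 4, which upper-bounds the treewidth. For the lower bound, the 5 vertices {0, 3, 4, 5, 8} are pairwise adjacent, and any tree decomposition puts a clique entirely inside one bag — forcing width ≥ 4. Combining the bounds, tw(G) = 4.

Treewidth 4.
Bags: B1 = {1, 3, 4, 5, 8}  B2 = {0, 3, 4, 5, 8}  B3 = {1, 2, 3, 4, 8}  B4 = {0, 4, 5, 6, 8}  B5 = {1, 2, 3, 4, 7}
Tree: B1–B2, B1–B3, B2–B4, B3–B5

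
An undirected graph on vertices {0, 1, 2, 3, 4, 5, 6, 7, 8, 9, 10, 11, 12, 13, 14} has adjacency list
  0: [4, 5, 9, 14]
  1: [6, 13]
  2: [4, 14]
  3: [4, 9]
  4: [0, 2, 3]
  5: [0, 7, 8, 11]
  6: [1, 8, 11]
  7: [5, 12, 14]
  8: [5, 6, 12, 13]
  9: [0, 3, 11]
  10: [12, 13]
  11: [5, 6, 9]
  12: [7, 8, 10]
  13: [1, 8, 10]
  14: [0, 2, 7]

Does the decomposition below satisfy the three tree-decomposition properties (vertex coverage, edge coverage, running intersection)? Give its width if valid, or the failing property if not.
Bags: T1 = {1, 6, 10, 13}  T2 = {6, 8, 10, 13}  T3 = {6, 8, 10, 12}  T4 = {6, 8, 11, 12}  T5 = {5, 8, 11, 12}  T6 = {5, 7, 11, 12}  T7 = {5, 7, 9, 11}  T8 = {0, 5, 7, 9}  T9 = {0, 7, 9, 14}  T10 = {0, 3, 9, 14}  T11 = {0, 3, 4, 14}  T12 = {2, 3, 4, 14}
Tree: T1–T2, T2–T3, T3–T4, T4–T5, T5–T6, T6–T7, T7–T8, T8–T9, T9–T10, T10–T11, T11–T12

Yes; width 3.

Checking the three conditions: (i) the bags cover all of {0, 1, 2, 3, 4, 5, 6, 7, 8, 9, 10, 11, 12, 13, 14}; (ii) for each edge, some bag contains both endpoints; (iii) the bags containing any fixed vertex form a subtree. All hold, so the decomposition is valid with width 4 − 1 = 3.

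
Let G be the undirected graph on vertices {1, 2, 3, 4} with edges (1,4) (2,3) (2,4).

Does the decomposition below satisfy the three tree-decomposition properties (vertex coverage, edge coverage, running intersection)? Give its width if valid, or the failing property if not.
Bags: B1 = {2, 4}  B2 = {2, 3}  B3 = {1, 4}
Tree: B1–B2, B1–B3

Checking the three conditions: (i) the bags cover all of {1, 2, 3, 4}; (ii) for each edge, some bag contains both endpoints; (iii) the bags containing any fixed vertex form a subtree. All hold, so the decomposition is valid with width 2 − 1 = 1.

Yes; width 1.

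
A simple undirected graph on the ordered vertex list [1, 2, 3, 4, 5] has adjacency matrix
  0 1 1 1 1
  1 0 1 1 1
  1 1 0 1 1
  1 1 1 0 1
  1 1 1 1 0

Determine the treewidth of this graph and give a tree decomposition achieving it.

Treewidth 4.
One optimal decomposition is:
Bags: B1 = {1, 2, 3, 4, 5}
Tree: (single bag)

A single bag containing all 5 vertices is trivially a valid decomposition of width 4. On the other hand G contains the 5-clique {1, 2, 3, 4, 5}. A clique must lie in a single bag of any decomposition, so no decomposition can have width below 4. Therefore the treewidth is 4.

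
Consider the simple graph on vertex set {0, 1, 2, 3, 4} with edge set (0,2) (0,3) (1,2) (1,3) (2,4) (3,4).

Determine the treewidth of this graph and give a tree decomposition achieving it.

Each bag holds 3 vertices, so the decomposition has width 2, which upper-bounds the treewidth. The edges 4–2–1–3–4 form a cycle, so G is not a tree and its treewidth is at least 2. Therefore the treewidth is 2.

Treewidth 2.
One optimal decomposition is:
Bags: B1 = {2, 3, 4}  B2 = {1, 2, 3}  B3 = {0, 2, 3}
Tree: B1–B2, B2–B3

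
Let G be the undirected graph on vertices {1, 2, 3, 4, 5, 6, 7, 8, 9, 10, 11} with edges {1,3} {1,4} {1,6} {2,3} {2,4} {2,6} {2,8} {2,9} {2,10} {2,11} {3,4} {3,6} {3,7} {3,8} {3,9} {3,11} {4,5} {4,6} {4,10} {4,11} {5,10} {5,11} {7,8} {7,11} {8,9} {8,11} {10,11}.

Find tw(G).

A width-3 tree decomposition is:
Bags: B1 = {2, 3, 4, 11}  B2 = {2, 3, 8, 11}  B3 = {2, 4, 10, 11}  B4 = {3, 7, 8, 11}  B5 = {2, 3, 4, 6}  B6 = {1, 3, 4, 6}  B7 = {4, 5, 10, 11}  B8 = {2, 3, 8, 9}
Tree: B1–B2, B1–B3, B2–B4, B1–B5, B5–B6, B3–B7, B2–B8
The largest bag has 4 vertices, giving width 3; this decomposition certifies tw(G) ≤ 3. On the other hand G contains the 4-clique {2, 4, 10, 11}. A clique must lie in a single bag of any decomposition, so no decomposition can have width below 3. Therefore the treewidth is 3.

3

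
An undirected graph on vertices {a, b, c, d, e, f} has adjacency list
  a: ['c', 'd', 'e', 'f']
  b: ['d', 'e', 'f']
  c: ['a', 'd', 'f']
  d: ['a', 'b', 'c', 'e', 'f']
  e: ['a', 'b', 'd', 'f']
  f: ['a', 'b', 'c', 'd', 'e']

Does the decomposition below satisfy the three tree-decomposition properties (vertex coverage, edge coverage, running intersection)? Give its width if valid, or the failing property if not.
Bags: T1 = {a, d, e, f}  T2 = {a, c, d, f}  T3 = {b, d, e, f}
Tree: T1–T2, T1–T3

Yes; width 3.

Checking the three conditions: (i) the bags cover all of {a, b, c, d, e, f}; (ii) for each edge, some bag contains both endpoints; (iii) the bags containing any fixed vertex form a subtree. All hold, so the decomposition is valid with width 4 − 1 = 3.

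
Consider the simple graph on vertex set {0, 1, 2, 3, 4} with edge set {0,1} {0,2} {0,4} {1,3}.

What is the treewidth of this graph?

A width-1 tree decomposition is:
Bags: B1 = {0, 2}  B2 = {0, 1}  B3 = {0, 4}  B4 = {1, 3}
Tree: B1–B2, B1–B3, B2–B4
Each bag holds 2 vertices, so the decomposition has width 1, which upper-bounds the treewidth. Any graph with an edge has treewidth ≥ 1, and G has the edge 0–2. The upper and lower bounds meet at 1, so that is the treewidth.

1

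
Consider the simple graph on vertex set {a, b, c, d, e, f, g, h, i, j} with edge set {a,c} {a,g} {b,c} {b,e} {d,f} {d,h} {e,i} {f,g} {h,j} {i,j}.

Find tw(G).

2

A width-2 tree decomposition is:
Bags: B1 = {d, f, g}  B2 = {d, g, h}  B3 = {g, h, j}  B4 = {g, i, j}  B5 = {e, g, i}  B6 = {b, e, g}  B7 = {b, c, g}  B8 = {a, c, g}
Tree: B1–B2, B2–B3, B3–B4, B4–B5, B5–B6, B6–B7, B7–B8
The largest bag has 3 vertices, giving width 2; this decomposition certifies tw(G) ≤ 2. Since g–f–d–h–j–i–e–b–c–a–g is a cycle in G, G is not acyclic. Forests are exactly the graphs of treewidth ≤ 1, so tw(G) ≥ 2. Combining the bounds, tw(G) = 2.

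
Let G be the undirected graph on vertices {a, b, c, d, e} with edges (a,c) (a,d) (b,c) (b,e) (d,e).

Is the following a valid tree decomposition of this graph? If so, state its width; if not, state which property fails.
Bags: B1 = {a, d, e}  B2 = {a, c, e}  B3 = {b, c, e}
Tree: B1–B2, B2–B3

Every vertex of G appears in some bag (union = {a, b, c, d, e}); every edge is covered by a bag; and for each vertex v the set of bags containing v is connected in the bag tree. The decomposition is therefore valid. The largest bag has 3 vertices, so the width is 2.

Yes; width 2.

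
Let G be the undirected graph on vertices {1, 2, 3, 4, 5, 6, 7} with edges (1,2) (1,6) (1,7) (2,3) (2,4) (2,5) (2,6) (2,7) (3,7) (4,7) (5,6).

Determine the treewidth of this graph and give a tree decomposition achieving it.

Treewidth 2.
Bags: B1 = {1, 2, 7}  B2 = {1, 2, 6}  B3 = {2, 4, 7}  B4 = {2, 3, 7}  B5 = {2, 5, 6}
Tree: B1–B2, B1–B3, B3–B4, B2–B5

Each bag holds 3 vertices, so the decomposition has width 2, which upper-bounds the treewidth. For the lower bound, the 3 vertices {2, 5, 6} are pairwise adjacent, and any tree decomposition puts a clique entirely inside one bag — forcing width ≥ 2. Therefore the treewidth is 2.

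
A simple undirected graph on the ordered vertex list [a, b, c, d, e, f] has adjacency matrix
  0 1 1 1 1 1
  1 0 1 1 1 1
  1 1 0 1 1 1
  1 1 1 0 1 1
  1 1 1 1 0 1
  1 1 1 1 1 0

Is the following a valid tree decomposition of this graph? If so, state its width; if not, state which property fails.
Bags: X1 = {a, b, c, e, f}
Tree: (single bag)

No — vertex d appears in no bag.

A tree decomposition must satisfy three properties: every vertex lies in some bag; for every edge, both endpoints lie together in some bag; and for every vertex, the bags containing it form a connected subtree. Here vertex d appears in no bag, so the decomposition is invalid.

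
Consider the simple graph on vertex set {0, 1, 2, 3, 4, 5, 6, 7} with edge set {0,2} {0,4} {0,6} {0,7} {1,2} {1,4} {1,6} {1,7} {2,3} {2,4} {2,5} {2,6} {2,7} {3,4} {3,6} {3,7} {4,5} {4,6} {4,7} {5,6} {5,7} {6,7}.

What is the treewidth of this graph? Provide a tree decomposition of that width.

The largest bag has 5 vertices, giving width 4; this decomposition certifies tw(G) ≤ 4. Conversely, {0, 2, 4, 6, 7} is a clique of size 5, and the vertices of any clique must share a bag in every tree decomposition; so some bag has ≥ 5 vertices and tw(G) ≥ 4. Hence tw(G) = 4 exactly.

Treewidth 4.
One such decomposition:
Bags: B1 = {1, 2, 4, 6, 7}  B2 = {0, 2, 4, 6, 7}  B3 = {2, 4, 5, 6, 7}  B4 = {2, 3, 4, 6, 7}
Tree: B1–B2, B2–B3, B2–B4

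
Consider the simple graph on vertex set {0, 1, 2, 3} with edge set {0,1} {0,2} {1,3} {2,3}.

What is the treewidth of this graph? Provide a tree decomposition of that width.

Treewidth 2.
One such decomposition:
Bags: B1 = {0, 1, 2}  B2 = {1, 2, 3}
Tree: B1–B2

Each bag holds 3 vertices, so the decomposition has width 2, which upper-bounds the treewidth. For the lower bound, G contains the cycle 2–0–1–3–2, so G is not a forest; only forests have treewidth ≤ 1, hence tw(G) ≥ 2. Therefore the treewidth is 2.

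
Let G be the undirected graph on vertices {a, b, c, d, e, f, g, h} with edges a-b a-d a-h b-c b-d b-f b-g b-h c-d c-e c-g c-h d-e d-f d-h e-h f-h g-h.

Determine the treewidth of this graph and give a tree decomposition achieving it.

Treewidth 3.
One optimal decomposition is:
Bags: B1 = {a, b, d, h}  B2 = {b, d, f, h}  B3 = {b, c, d, h}  B4 = {b, c, g, h}  B5 = {c, d, e, h}
Tree: B1–B2, B1–B3, B3–B4, B3–B5

Every bag has size at most 4, so the width is 4 − 1 = 3 and tw(G) ≤ 3. For the lower bound, the 4 vertices {c, d, e, h} are pairwise adjacent, and any tree decomposition puts a clique entirely inside one bag — forcing width ≥ 3. Combining the bounds, tw(G) = 3.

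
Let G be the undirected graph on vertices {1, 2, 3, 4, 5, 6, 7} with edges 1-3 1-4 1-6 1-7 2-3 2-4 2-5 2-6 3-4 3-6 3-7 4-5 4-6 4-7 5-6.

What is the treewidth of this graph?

A width-3 tree decomposition is:
Bags: B1 = {1, 3, 4, 6}  B2 = {2, 3, 4, 6}  B3 = {2, 4, 5, 6}  B4 = {1, 3, 4, 7}
Tree: B1–B2, B2–B3, B1–B4
Each bag holds 4 vertices, so the decomposition has width 3, which upper-bounds the treewidth. On the other hand G contains the 4-clique {1, 3, 4, 6}. A clique must lie in a single bag of any decomposition, so no decomposition can have width below 3. Therefore the treewidth is 3.

3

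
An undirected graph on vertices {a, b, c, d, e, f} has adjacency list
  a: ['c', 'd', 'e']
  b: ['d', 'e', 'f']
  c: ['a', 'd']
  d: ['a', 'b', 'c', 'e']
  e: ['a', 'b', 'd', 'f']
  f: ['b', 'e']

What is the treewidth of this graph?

A width-2 tree decomposition is:
Bags: B1 = {a, c, d}  B2 = {a, d, e}  B3 = {b, d, e}  B4 = {b, e, f}
Tree: B1–B2, B2–B3, B3–B4
The largest bag has 3 vertices, giving width 2; this decomposition certifies tw(G) ≤ 2. On the other hand G contains the 3-clique {a, d, e}. A clique must lie in a single bag of any decomposition, so no decomposition can have width below 2. Therefore the treewidth is 2.

2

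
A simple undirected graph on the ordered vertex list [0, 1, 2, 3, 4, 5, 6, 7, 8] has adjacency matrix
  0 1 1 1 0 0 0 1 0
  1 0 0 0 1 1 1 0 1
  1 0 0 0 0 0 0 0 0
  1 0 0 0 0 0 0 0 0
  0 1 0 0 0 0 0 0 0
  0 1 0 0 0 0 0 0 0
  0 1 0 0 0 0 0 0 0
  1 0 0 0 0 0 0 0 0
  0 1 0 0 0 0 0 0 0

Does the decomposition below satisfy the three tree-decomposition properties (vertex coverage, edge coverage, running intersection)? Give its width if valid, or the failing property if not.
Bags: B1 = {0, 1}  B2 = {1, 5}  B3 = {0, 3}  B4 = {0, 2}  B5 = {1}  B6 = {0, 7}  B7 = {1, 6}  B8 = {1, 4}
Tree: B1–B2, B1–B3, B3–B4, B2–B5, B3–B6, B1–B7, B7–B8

A tree decomposition must satisfy three properties: every vertex lies in some bag; for every edge, both endpoints lie together in some bag; and for every vertex, the bags containing it form a connected subtree. Here vertex 8 appears in no bag, so the decomposition is invalid.

No — vertex 8 appears in no bag.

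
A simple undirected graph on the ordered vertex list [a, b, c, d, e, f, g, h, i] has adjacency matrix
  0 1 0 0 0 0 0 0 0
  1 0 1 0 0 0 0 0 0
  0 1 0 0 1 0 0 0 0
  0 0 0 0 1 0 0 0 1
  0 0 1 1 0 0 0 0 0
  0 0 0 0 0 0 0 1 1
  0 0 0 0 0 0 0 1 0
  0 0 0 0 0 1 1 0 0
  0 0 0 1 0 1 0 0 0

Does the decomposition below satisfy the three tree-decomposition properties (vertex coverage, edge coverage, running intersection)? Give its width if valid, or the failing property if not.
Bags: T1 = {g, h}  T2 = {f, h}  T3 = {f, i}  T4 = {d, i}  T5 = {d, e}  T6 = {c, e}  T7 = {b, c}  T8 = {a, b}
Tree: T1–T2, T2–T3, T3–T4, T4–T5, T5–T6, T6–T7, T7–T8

Yes; width 1.

Vertex coverage: the bags together contain {a, b, c, d, e, f, g, h, i}, the full vertex set. Edge coverage: each edge of G has both endpoints in at least one bag. Running intersection: for every vertex, the bags containing it form a connected subtree. All three properties hold, so this is a valid tree decomposition of width max|bag| − 1 = 1, and hence tw(G) ≤ 1.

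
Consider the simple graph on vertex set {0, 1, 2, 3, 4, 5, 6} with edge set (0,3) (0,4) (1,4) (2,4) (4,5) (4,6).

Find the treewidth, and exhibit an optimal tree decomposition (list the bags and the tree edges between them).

Treewidth 1.
One optimal decomposition is:
Bags: B1 = {2, 4}  B2 = {0, 4}  B3 = {0, 3}  B4 = {4, 6}  B5 = {4, 5}  B6 = {1, 4}
Tree: B1–B2, B2–B3, B1–B4, B2–B5, B2–B6

Each bag holds 2 vertices, so the decomposition has width 1, which upper-bounds the treewidth. Since G has at least one edge (e.g. 2–4), it is not an edgeless graph, so tw(G) ≥ 1. Combining the bounds, tw(G) = 1.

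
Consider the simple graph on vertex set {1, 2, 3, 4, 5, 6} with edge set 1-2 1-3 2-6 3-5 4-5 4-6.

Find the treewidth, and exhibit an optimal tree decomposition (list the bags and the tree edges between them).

Treewidth 2.
One such decomposition:
Bags: B1 = {1, 2, 3}  B2 = {2, 3, 6}  B3 = {3, 4, 6}  B4 = {3, 4, 5}
Tree: B1–B2, B2–B3, B3–B4

Each bag holds 3 vertices, so the decomposition has width 2, which upper-bounds the treewidth. Since 3–1–2–6–4–5–3 is a cycle in G, G is not acyclic. Forests are exactly the graphs of treewidth ≤ 1, so tw(G) ≥ 2. Combining the bounds, tw(G) = 2.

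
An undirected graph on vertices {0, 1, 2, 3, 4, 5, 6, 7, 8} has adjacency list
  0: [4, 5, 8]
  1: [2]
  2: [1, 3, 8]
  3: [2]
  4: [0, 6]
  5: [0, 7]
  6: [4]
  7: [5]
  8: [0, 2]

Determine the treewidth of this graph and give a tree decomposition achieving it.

Each bag holds 2 vertices, so the decomposition has width 1, which upper-bounds the treewidth. Any graph with an edge has treewidth ≥ 1, and G has the edge 0–5. Hence tw(G) = 1 exactly.

Treewidth 1.
Bags: B1 = {0, 5}  B2 = {0, 8}  B3 = {0, 4}  B4 = {2, 8}  B5 = {2, 3}  B6 = {5, 7}  B7 = {1, 2}  B8 = {4, 6}
Tree: B1–B2, B2–B3, B2–B4, B4–B5, B1–B6, B4–B7, B3–B8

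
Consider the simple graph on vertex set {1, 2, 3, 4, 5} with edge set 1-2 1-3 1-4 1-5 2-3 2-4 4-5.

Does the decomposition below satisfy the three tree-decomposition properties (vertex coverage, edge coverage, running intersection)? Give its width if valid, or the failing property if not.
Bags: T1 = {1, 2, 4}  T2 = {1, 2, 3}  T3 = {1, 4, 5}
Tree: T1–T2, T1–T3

Yes; width 2.

Vertex coverage: the bags together contain {1, 2, 3, 4, 5}, the full vertex set. Edge coverage: each edge of G has both endpoints in at least one bag. Running intersection: for every vertex, the bags containing it form a connected subtree. All three properties hold, so this is a valid tree decomposition of width max|bag| − 1 = 2, and hence tw(G) ≤ 2.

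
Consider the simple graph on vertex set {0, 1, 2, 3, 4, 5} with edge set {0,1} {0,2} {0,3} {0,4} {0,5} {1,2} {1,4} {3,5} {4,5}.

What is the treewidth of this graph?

2

A width-2 tree decomposition is:
Bags: B1 = {0, 4, 5}  B2 = {0, 3, 5}  B3 = {0, 1, 4}  B4 = {0, 1, 2}
Tree: B1–B2, B1–B3, B3–B4
Every bag has size at most 3, so the width is 3 − 1 = 2 and tw(G) ≤ 2. Conversely, {0, 1, 2} is a clique of size 3, and the vertices of any clique must share a bag in every tree decomposition; so some bag has ≥ 3 vertices and tw(G) ≥ 2. The upper and lower bounds meet at 2, so that is the treewidth.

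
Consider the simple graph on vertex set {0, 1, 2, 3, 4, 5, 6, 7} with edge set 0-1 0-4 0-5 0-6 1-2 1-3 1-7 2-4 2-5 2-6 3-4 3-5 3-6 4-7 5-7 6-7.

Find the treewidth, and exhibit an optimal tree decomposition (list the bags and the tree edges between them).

Every bag has size at most 5, so the width is 5 − 1 = 4 and tw(G) ≤ 4. For the lower bound: the 5 vertex sets {2,4}, {3,6}, {1,7}, {5}, {0} are disjoint, each induces a connected subgraph, and every pair is joined by at least one edge of G. Contracting each set to a single vertex therefore yields K_{5} as a minor, and since treewidth is minor-monotone, tw(G) ≥ tw(K_{5}) = 4. Combining the bounds, tw(G) = 4.

Treewidth 4.
One such decomposition:
Bags: B1 = {1, 2, 4, 5, 6}  B2 = {1, 3, 4, 5, 6}  B3 = {1, 4, 5, 6, 7}  B4 = {0, 1, 4, 5, 6}
Tree: B1–B2, B2–B3, B3–B4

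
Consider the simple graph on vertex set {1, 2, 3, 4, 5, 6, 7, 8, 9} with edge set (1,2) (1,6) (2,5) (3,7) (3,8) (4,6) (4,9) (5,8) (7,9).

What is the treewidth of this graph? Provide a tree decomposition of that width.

Treewidth 2.
Bags: B1 = {3, 7, 8}  B2 = {7, 8, 9}  B3 = {4, 8, 9}  B4 = {4, 6, 8}  B5 = {1, 6, 8}  B6 = {1, 2, 8}  B7 = {2, 5, 8}
Tree: B1–B2, B2–B3, B3–B4, B4–B5, B5–B6, B6–B7

Each bag holds 3 vertices, so the decomposition has width 2, which upper-bounds the treewidth. The edges 8–3–7–9–4–6–1–2–5–8 form a cycle, so G is not a tree and its treewidth is at least 2. Therefore the treewidth is 2.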